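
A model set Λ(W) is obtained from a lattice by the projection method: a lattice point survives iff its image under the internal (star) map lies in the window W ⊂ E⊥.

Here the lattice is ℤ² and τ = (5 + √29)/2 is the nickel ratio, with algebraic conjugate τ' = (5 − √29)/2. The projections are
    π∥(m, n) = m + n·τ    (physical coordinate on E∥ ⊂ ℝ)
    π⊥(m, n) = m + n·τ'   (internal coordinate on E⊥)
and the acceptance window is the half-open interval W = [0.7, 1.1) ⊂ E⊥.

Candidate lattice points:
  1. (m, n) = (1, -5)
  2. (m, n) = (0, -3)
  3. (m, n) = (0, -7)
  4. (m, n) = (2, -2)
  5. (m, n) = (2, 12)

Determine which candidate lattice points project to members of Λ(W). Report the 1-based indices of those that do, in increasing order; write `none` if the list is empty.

none

Compute τ' = (5−√29)/2 = -0.1926, so π⊥(m,n) = m -0.1926·n.
candidate 1: (m,n)=(1,-5) → π∥ = 1-5·τ ≈ -24.9629, π⊥ = 1-5·τ' ≈ 1.9629 ∉ [0.7, 1.1) ⇒ out
candidate 2: (m,n)=(0,-3) → π∥ = 0-3·τ ≈ -15.5777, π⊥ = 0-3·τ' ≈ 0.5777 ∉ [0.7, 1.1) ⇒ out
candidate 3: (m,n)=(0,-7) → π∥ = 0-7·τ ≈ -36.3481, π⊥ = 0-7·τ' ≈ 1.3481 ∉ [0.7, 1.1) ⇒ out
candidate 4: (m,n)=(2,-2) → π∥ = 2-2·τ ≈ -8.3852, π⊥ = 2-2·τ' ≈ 2.3852 ∉ [0.7, 1.1) ⇒ out
candidate 5: (m,n)=(2,12) → π∥ = 2+12·τ ≈ 64.3110, π⊥ = 2+12·τ' ≈ -0.3110 ∉ [0.7, 1.1) ⇒ out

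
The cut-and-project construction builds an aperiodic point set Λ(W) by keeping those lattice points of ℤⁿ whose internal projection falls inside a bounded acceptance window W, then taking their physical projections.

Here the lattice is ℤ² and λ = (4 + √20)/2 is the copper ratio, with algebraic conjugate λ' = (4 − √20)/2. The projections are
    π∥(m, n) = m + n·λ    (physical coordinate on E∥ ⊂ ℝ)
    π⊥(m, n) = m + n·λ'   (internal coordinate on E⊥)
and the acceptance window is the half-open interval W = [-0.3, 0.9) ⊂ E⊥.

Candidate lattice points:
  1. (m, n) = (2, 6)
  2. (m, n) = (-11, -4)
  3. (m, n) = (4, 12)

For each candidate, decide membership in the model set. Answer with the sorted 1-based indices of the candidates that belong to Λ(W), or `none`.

Numerically λ ≈ 4.236068 and λ' = −1/λ ≈ -0.236068.
[1] lift (2,6): star map gives 0.583592; window check -0.3 ≤ 0.583592 < 0.9 is true → IN Λ
[2] lift (-11,-4): star map gives -10.055728; window check -0.3 ≤ -10.055728 < 0.9 is false → out
[3] lift (4,12): star map gives 1.167184; window check -0.3 ≤ 1.167184 < 0.9 is false → out

1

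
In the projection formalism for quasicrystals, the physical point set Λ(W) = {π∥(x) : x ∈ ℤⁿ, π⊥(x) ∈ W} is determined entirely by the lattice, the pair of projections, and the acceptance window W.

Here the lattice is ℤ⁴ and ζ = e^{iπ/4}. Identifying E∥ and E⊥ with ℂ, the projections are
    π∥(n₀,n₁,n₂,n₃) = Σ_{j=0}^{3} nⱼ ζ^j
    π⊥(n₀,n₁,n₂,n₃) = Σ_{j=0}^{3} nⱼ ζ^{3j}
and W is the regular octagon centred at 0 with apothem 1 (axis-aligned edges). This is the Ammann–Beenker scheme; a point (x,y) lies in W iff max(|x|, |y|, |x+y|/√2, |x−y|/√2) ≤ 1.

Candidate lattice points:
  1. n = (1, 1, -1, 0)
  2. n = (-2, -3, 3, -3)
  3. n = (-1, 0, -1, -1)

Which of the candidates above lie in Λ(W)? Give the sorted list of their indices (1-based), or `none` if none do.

none

Internal map: ζ^{3j} for j=0..3 gives (1,0), (−√2/2,√2/2), (0,−1), (√2/2,√2/2).
candidate 1: n = (1, 1, -1, 0) → π⊥ ≈ (+0.2929, +1.7071); max(|x|,|y|,|x±y|/√2) = 1.7071 > 1 ⇒ ∉ W
candidate 2: n = (-2, -3, 3, -3) → π⊥ ≈ (-2.0000, -7.2426); max(|x|,|y|,|x±y|/√2) = 7.2426 > 1 ⇒ ∉ W
candidate 3: n = (-1, 0, -1, -1) → π⊥ ≈ (-1.7071, +0.2929); max(|x|,|y|,|x±y|/√2) = 1.7071 > 1 ⇒ ∉ W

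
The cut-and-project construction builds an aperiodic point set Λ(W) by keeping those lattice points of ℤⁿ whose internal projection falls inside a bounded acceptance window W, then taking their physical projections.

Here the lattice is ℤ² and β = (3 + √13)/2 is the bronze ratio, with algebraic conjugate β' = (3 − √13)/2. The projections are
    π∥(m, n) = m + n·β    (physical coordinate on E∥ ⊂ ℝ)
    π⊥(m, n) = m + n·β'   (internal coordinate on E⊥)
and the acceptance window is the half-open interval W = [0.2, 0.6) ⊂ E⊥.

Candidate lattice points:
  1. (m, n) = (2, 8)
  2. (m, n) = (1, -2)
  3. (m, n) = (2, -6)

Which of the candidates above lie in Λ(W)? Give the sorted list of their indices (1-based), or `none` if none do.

Numerically β ≈ 3.3028 and β' = −1/β ≈ -0.3028.
candidate 1: (m,n)=(2,8) → π∥ = 2+8·β ≈ 28.4222, π⊥ = 2+8·β' ≈ -0.4222 ∉ [0.2, 0.6) ⇒ out
candidate 2: (m,n)=(1,-2) → π∥ = 1-2·β ≈ -5.6056, π⊥ = 1-2·β' ≈ 1.6056 ∉ [0.2, 0.6) ⇒ out
candidate 3: (m,n)=(2,-6) → π∥ = 2-6·β ≈ -17.8167, π⊥ = 2-6·β' ≈ 3.8167 ∉ [0.2, 0.6) ⇒ out

none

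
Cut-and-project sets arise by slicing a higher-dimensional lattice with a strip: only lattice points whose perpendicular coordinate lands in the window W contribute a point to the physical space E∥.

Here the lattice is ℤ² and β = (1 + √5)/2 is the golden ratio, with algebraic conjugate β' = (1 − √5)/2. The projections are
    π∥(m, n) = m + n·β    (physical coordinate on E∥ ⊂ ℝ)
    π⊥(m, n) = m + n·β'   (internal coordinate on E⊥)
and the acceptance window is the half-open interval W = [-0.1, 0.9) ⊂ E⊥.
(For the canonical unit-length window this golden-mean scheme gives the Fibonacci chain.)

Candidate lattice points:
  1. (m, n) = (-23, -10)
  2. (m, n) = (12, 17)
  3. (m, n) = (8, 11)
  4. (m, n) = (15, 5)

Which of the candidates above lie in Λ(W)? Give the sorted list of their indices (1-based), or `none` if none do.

none

Compute β' = (1−√5)/2 = -0.6180, so π⊥(m,n) = m -0.6180·n.
#1 (-23,-10): internal coord -23 + (-10)·β' = -16.8197; -16.8197 ∉ [-0.1, 0.9) → out
#2 (12,17): internal coord 12 + (17)·β' = +1.4934; +1.4934 ∉ [-0.1, 0.9) → out
#3 (8,11): internal coord 8 + (11)·β' = +1.2016; +1.2016 ∉ [-0.1, 0.9) → out
#4 (15,5): internal coord 15 + (5)·β' = +11.9098; +11.9098 ∉ [-0.1, 0.9) → out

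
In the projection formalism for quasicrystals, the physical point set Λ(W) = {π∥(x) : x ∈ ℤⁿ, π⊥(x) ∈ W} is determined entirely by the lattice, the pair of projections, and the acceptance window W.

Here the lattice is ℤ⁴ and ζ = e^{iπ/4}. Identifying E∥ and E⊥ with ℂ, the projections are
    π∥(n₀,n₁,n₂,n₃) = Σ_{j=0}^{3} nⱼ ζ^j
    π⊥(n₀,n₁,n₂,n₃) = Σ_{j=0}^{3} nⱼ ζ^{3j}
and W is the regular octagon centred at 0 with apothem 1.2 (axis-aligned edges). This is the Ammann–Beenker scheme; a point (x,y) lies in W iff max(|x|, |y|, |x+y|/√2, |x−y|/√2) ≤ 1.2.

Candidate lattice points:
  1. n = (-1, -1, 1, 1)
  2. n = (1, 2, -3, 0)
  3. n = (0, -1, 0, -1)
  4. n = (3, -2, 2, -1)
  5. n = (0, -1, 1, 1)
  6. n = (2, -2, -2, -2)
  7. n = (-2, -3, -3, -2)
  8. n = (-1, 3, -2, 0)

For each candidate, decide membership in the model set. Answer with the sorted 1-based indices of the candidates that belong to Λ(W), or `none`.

1

With ζ = e^{iπ/4} the internal vectors are ζ^0,ζ^3,ζ^6,ζ^9.
candidate 1: n = (-1, -1, 1, 1) → π⊥ ≈ (+0.4142, -1.0000); max(|x|,|y|,|x±y|/√2) = 1.0000 ≤ 1.2 ⇒ ∈ W
candidate 2: n = (1, 2, -3, 0) → π⊥ ≈ (-0.4142, +4.4142); max(|x|,|y|,|x±y|/√2) = 4.4142 > 1.2 ⇒ ∉ W
candidate 3: n = (0, -1, 0, -1) → π⊥ ≈ (+0.0000, -1.4142); max(|x|,|y|,|x±y|/√2) = 1.4142 > 1.2 ⇒ ∉ W
candidate 4: n = (3, -2, 2, -1) → π⊥ ≈ (+3.7071, -4.1213); max(|x|,|y|,|x±y|/√2) = 5.5355 > 1.2 ⇒ ∉ W
candidate 5: n = (0, -1, 1, 1) → π⊥ ≈ (+1.4142, -1.0000); max(|x|,|y|,|x±y|/√2) = 1.7071 > 1.2 ⇒ ∉ W
candidate 6: n = (2, -2, -2, -2) → π⊥ ≈ (+2.0000, -0.8284); max(|x|,|y|,|x±y|/√2) = 2.0000 > 1.2 ⇒ ∉ W
candidate 7: n = (-2, -3, -3, -2) → π⊥ ≈ (-1.2929, -0.5355); max(|x|,|y|,|x±y|/√2) = 1.2929 > 1.2 ⇒ ∉ W
candidate 8: n = (-1, 3, -2, 0) → π⊥ ≈ (-3.1213, +4.1213); max(|x|,|y|,|x±y|/√2) = 5.1213 > 1.2 ⇒ ∉ W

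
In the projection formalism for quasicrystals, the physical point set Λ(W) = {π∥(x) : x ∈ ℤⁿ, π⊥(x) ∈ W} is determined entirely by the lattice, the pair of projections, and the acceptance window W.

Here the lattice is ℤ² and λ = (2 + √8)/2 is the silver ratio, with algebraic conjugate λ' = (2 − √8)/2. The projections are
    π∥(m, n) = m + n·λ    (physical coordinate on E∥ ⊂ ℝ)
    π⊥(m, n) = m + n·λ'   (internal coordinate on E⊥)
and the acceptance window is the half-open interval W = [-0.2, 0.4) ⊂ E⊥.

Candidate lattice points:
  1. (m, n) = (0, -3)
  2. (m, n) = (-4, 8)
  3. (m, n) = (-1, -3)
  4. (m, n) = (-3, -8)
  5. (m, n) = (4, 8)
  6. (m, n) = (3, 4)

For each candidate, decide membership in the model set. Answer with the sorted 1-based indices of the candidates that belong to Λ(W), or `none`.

Numerically λ ≈ 2.4142 and λ' = −1/λ ≈ -0.4142.
candidate 1: (m,n)=(0,-3) → π∥ = 0-3·λ ≈ -7.2426, π⊥ = 0-3·λ' ≈ 1.2426 ∉ [-0.2, 0.4) ⇒ out
candidate 2: (m,n)=(-4,8) → π∥ = -4+8·λ ≈ 15.3137, π⊥ = -4+8·λ' ≈ -7.3137 ∉ [-0.2, 0.4) ⇒ out
candidate 3: (m,n)=(-1,-3) → π∥ = -1-3·λ ≈ -8.2426, π⊥ = -1-3·λ' ≈ 0.2426 ∈ [-0.2, 0.4) ⇒ IN Λ
candidate 4: (m,n)=(-3,-8) → π∥ = -3-8·λ ≈ -22.3137, π⊥ = -3-8·λ' ≈ 0.3137 ∈ [-0.2, 0.4) ⇒ IN Λ
candidate 5: (m,n)=(4,8) → π∥ = 4+8·λ ≈ 23.3137, π⊥ = 4+8·λ' ≈ 0.6863 ∉ [-0.2, 0.4) ⇒ out
candidate 6: (m,n)=(3,4) → π∥ = 3+4·λ ≈ 12.6569, π⊥ = 3+4·λ' ≈ 1.3431 ∉ [-0.2, 0.4) ⇒ out

3, 4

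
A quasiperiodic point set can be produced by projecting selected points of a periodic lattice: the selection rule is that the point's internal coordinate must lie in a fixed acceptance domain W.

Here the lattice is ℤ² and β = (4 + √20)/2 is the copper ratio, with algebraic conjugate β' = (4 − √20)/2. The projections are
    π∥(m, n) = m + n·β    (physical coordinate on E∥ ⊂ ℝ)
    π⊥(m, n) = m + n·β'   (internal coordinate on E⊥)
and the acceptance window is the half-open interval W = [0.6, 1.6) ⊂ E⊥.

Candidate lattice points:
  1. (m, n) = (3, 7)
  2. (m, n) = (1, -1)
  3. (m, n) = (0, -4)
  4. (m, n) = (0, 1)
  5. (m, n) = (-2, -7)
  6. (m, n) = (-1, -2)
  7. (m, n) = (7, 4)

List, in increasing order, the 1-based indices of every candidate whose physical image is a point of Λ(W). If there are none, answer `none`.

Compute β' = (4−√20)/2 = -0.2361, so π⊥(m,n) = m -0.2361·n.
#1 (3,7): internal coord 3 + (7)·β' = +1.3475; +1.3475 ∈ [0.6, 1.6) → IN Λ
#2 (1,-1): internal coord 1 + (-1)·β' = +1.2361; +1.2361 ∈ [0.6, 1.6) → IN Λ
#3 (0,-4): internal coord 0 + (-4)·β' = +0.9443; +0.9443 ∈ [0.6, 1.6) → IN Λ
#4 (0,1): internal coord 0 + (1)·β' = -0.2361; -0.2361 ∉ [0.6, 1.6) → out
#5 (-2,-7): internal coord -2 + (-7)·β' = -0.3475; -0.3475 ∉ [0.6, 1.6) → out
#6 (-1,-2): internal coord -1 + (-2)·β' = -0.5279; -0.5279 ∉ [0.6, 1.6) → out
#7 (7,4): internal coord 7 + (4)·β' = +6.0557; +6.0557 ∉ [0.6, 1.6) → out

1, 2, 3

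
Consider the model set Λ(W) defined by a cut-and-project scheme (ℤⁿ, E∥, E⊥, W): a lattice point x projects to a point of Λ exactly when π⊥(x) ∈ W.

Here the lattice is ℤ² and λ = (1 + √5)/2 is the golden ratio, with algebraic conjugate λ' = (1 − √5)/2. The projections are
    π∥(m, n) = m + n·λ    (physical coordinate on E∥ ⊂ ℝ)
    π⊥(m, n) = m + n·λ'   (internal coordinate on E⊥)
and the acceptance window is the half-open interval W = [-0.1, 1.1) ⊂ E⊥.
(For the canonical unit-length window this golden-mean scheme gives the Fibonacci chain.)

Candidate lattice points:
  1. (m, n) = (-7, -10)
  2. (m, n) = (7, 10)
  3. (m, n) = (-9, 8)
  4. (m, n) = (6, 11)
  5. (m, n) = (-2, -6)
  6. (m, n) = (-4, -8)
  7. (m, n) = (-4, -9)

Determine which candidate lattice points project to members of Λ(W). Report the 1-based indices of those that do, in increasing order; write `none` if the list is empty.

2, 6

λ' = (1−√5)/2 ≈ -0.618034.
candidate 1: (m,n)=(-7,-10) → π∥ = -7-10·λ ≈ -23.180340, π⊥ = -7-10·λ' ≈ -0.819660 ∉ [-0.1, 1.1) ⇒ out
candidate 2: (m,n)=(7,10) → π∥ = 7+10·λ ≈ 23.180340, π⊥ = 7+10·λ' ≈ 0.819660 ∈ [-0.1, 1.1) ⇒ IN Λ
candidate 3: (m,n)=(-9,8) → π∥ = -9+8·λ ≈ 3.944272, π⊥ = -9+8·λ' ≈ -13.944272 ∉ [-0.1, 1.1) ⇒ out
candidate 4: (m,n)=(6,11) → π∥ = 6+11·λ ≈ 23.798374, π⊥ = 6+11·λ' ≈ -0.798374 ∉ [-0.1, 1.1) ⇒ out
candidate 5: (m,n)=(-2,-6) → π∥ = -2-6·λ ≈ -11.708204, π⊥ = -2-6·λ' ≈ 1.708204 ∉ [-0.1, 1.1) ⇒ out
candidate 6: (m,n)=(-4,-8) → π∥ = -4-8·λ ≈ -16.944272, π⊥ = -4-8·λ' ≈ 0.944272 ∈ [-0.1, 1.1) ⇒ IN Λ
candidate 7: (m,n)=(-4,-9) → π∥ = -4-9·λ ≈ -18.562306, π⊥ = -4-9·λ' ≈ 1.562306 ∉ [-0.1, 1.1) ⇒ out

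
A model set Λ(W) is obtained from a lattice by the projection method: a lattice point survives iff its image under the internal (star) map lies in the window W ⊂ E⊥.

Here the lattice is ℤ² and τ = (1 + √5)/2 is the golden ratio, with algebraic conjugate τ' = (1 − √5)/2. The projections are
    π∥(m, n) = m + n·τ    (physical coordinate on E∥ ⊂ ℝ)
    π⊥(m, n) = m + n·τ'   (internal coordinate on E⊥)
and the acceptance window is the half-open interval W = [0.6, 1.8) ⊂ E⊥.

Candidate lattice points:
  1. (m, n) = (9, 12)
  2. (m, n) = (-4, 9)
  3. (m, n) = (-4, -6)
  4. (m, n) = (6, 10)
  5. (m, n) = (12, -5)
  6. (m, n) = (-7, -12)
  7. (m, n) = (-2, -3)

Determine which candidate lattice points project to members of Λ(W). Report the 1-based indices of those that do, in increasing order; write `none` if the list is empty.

Numerically τ ≈ 1.618034 and τ' = −1/τ ≈ -0.618034.
candidate 1: (m,n)=(9,12) → π∥ = 9+12·τ ≈ 28.416408, π⊥ = 9+12·τ' ≈ 1.583592 ∈ [0.6, 1.8) ⇒ IN Λ
candidate 2: (m,n)=(-4,9) → π∥ = -4+9·τ ≈ 10.562306, π⊥ = -4+9·τ' ≈ -9.562306 ∉ [0.6, 1.8) ⇒ out
candidate 3: (m,n)=(-4,-6) → π∥ = -4-6·τ ≈ -13.708204, π⊥ = -4-6·τ' ≈ -0.291796 ∉ [0.6, 1.8) ⇒ out
candidate 4: (m,n)=(6,10) → π∥ = 6+10·τ ≈ 22.180340, π⊥ = 6+10·τ' ≈ -0.180340 ∉ [0.6, 1.8) ⇒ out
candidate 5: (m,n)=(12,-5) → π∥ = 12-5·τ ≈ 3.909830, π⊥ = 12-5·τ' ≈ 15.090170 ∉ [0.6, 1.8) ⇒ out
candidate 6: (m,n)=(-7,-12) → π∥ = -7-12·τ ≈ -26.416408, π⊥ = -7-12·τ' ≈ 0.416408 ∉ [0.6, 1.8) ⇒ out
candidate 7: (m,n)=(-2,-3) → π∥ = -2-3·τ ≈ -6.854102, π⊥ = -2-3·τ' ≈ -0.145898 ∉ [0.6, 1.8) ⇒ out

1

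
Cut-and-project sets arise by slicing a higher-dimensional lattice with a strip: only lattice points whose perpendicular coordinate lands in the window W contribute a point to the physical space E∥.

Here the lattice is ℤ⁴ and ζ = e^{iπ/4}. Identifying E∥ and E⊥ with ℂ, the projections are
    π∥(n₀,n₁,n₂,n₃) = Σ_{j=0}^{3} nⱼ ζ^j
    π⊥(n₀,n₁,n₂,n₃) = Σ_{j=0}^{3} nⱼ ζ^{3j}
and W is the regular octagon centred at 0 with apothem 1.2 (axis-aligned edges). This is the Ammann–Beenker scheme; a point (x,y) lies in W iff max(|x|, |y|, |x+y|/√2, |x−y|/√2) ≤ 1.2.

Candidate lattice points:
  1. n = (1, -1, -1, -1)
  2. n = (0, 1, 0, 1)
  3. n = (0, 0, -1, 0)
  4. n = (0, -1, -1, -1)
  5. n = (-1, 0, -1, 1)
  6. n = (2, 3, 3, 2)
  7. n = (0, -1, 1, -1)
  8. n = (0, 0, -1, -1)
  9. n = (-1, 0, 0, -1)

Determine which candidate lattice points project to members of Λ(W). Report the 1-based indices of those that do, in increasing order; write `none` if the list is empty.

1, 3, 4, 8

Internal map: ζ^{3j} for j=0..3 gives (1,0), (−√2/2,√2/2), (0,−1), (√2/2,√2/2).
#1 (1, -1, -1, -1): internal (1.00000, -0.41421); octagon support 1.00000 vs apothem 1.2 → ∈ W
#2 (0, 1, 0, 1): internal (0.00000, 1.41421); octagon support 1.41421 vs apothem 1.2 → ∉ W
#3 (0, 0, -1, 0): internal (0.00000, 1.00000); octagon support 1.00000 vs apothem 1.2 → ∈ W
#4 (0, -1, -1, -1): internal (0.00000, -0.41421); octagon support 0.41421 vs apothem 1.2 → ∈ W
#5 (-1, 0, -1, 1): internal (-0.29289, 1.70711); octagon support 1.70711 vs apothem 1.2 → ∉ W
#6 (2, 3, 3, 2): internal (1.29289, 0.53553); octagon support 1.29289 vs apothem 1.2 → ∉ W
#7 (0, -1, 1, -1): internal (0.00000, -2.41421); octagon support 2.41421 vs apothem 1.2 → ∉ W
#8 (0, 0, -1, -1): internal (-0.70711, 0.29289); octagon support 0.70711 vs apothem 1.2 → ∈ W
#9 (-1, 0, 0, -1): internal (-1.70711, -0.70711); octagon support 1.70711 vs apothem 1.2 → ∉ W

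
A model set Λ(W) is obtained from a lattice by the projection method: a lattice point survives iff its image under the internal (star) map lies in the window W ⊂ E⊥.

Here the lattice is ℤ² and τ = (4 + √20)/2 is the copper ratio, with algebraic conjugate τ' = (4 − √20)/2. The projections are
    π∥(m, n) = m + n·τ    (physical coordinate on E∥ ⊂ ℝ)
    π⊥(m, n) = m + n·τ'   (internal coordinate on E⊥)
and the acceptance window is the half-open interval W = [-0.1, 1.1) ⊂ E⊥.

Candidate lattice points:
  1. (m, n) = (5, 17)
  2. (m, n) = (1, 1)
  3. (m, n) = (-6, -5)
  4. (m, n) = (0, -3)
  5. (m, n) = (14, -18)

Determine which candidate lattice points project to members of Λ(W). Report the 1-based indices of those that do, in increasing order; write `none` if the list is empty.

Compute τ' = (4−√20)/2 = -0.2361, so π⊥(m,n) = m -0.2361·n.
#1 (5,17): internal coord 5 + (17)·τ' = +0.9868; +0.9868 ∈ [-0.1, 1.1) → IN Λ
#2 (1,1): internal coord 1 + (1)·τ' = +0.7639; +0.7639 ∈ [-0.1, 1.1) → IN Λ
#3 (-6,-5): internal coord -6 + (-5)·τ' = -4.8197; -4.8197 ∉ [-0.1, 1.1) → out
#4 (0,-3): internal coord 0 + (-3)·τ' = +0.7082; +0.7082 ∈ [-0.1, 1.1) → IN Λ
#5 (14,-18): internal coord 14 + (-18)·τ' = +18.2492; +18.2492 ∉ [-0.1, 1.1) → out

1, 2, 4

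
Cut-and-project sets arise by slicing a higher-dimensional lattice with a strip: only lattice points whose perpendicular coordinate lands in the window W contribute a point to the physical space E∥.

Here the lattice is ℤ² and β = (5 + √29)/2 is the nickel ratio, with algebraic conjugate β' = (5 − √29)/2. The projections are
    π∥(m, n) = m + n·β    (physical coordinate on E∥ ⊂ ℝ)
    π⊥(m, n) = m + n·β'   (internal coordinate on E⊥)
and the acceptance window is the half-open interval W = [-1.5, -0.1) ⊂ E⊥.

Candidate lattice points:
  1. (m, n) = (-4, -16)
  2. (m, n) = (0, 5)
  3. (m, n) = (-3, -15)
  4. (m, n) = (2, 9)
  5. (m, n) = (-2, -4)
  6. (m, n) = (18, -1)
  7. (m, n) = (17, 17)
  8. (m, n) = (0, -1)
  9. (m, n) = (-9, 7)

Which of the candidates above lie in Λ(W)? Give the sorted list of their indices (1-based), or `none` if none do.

Compute β' = (5−√29)/2 = -0.1926, so π⊥(m,n) = m -0.1926·n.
candidate 1: (m,n)=(-4,-16) → π∥ = -4-16·β ≈ -87.0813, π⊥ = -4-16·β' ≈ -0.9187 ∈ [-1.5, -0.1) ⇒ IN Λ
candidate 2: (m,n)=(0,5) → π∥ = 0+5·β ≈ 25.9629, π⊥ = 0+5·β' ≈ -0.9629 ∈ [-1.5, -0.1) ⇒ IN Λ
candidate 3: (m,n)=(-3,-15) → π∥ = -3-15·β ≈ -80.8887, π⊥ = -3-15·β' ≈ -0.1113 ∈ [-1.5, -0.1) ⇒ IN Λ
candidate 4: (m,n)=(2,9) → π∥ = 2+9·β ≈ 48.7332, π⊥ = 2+9·β' ≈ 0.2668 ∉ [-1.5, -0.1) ⇒ out
candidate 5: (m,n)=(-2,-4) → π∥ = -2-4·β ≈ -22.7703, π⊥ = -2-4·β' ≈ -1.2297 ∈ [-1.5, -0.1) ⇒ IN Λ
candidate 6: (m,n)=(18,-1) → π∥ = 18-1·β ≈ 12.8074, π⊥ = 18-1·β' ≈ 18.1926 ∉ [-1.5, -0.1) ⇒ out
candidate 7: (m,n)=(17,17) → π∥ = 17+17·β ≈ 105.2739, π⊥ = 17+17·β' ≈ 13.7261 ∉ [-1.5, -0.1) ⇒ out
candidate 8: (m,n)=(0,-1) → π∥ = 0-1·β ≈ -5.1926, π⊥ = 0-1·β' ≈ 0.1926 ∉ [-1.5, -0.1) ⇒ out
candidate 9: (m,n)=(-9,7) → π∥ = -9+7·β ≈ 27.3481, π⊥ = -9+7·β' ≈ -10.3481 ∉ [-1.5, -0.1) ⇒ out

1, 2, 3, 5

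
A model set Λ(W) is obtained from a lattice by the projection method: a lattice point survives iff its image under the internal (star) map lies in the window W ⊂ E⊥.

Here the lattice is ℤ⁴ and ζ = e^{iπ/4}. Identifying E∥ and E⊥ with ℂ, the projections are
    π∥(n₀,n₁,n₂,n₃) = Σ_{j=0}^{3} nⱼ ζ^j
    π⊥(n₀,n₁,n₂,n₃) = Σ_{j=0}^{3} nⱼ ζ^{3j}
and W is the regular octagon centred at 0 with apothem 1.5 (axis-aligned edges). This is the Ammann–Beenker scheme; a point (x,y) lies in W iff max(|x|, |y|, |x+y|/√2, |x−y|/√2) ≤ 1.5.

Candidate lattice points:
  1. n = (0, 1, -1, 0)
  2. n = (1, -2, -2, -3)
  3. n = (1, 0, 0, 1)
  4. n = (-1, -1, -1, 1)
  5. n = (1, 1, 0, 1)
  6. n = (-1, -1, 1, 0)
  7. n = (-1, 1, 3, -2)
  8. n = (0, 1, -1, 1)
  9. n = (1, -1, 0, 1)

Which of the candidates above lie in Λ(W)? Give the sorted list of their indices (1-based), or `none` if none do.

Internal map: ζ^{3j} for j=0..3 gives (1,0), (−√2/2,√2/2), (0,−1), (√2/2,√2/2).
candidate 1: n = (0, 1, -1, 0) → π⊥ ≈ (-0.70711, +1.70711); max(|x|,|y|,|x±y|/√2) = 1.70711 > 1.5 ⇒ ∉ W
candidate 2: n = (1, -2, -2, -3) → π⊥ ≈ (+0.29289, -1.53553); max(|x|,|y|,|x±y|/√2) = 1.53553 > 1.5 ⇒ ∉ W
candidate 3: n = (1, 0, 0, 1) → π⊥ ≈ (+1.70711, +0.70711); max(|x|,|y|,|x±y|/√2) = 1.70711 > 1.5 ⇒ ∉ W
candidate 4: n = (-1, -1, -1, 1) → π⊥ ≈ (+0.41421, +1.00000); max(|x|,|y|,|x±y|/√2) = 1.00000 ≤ 1.5 ⇒ ∈ W
candidate 5: n = (1, 1, 0, 1) → π⊥ ≈ (+1.00000, +1.41421); max(|x|,|y|,|x±y|/√2) = 1.70711 > 1.5 ⇒ ∉ W
candidate 6: n = (-1, -1, 1, 0) → π⊥ ≈ (-0.29289, -1.70711); max(|x|,|y|,|x±y|/√2) = 1.70711 > 1.5 ⇒ ∉ W
candidate 7: n = (-1, 1, 3, -2) → π⊥ ≈ (-3.12132, -3.70711); max(|x|,|y|,|x±y|/√2) = 4.82843 > 1.5 ⇒ ∉ W
candidate 8: n = (0, 1, -1, 1) → π⊥ ≈ (+0.00000, +2.41421); max(|x|,|y|,|x±y|/√2) = 2.41421 > 1.5 ⇒ ∉ W
candidate 9: n = (1, -1, 0, 1) → π⊥ ≈ (+2.41421, +0.00000); max(|x|,|y|,|x±y|/√2) = 2.41421 > 1.5 ⇒ ∉ W

4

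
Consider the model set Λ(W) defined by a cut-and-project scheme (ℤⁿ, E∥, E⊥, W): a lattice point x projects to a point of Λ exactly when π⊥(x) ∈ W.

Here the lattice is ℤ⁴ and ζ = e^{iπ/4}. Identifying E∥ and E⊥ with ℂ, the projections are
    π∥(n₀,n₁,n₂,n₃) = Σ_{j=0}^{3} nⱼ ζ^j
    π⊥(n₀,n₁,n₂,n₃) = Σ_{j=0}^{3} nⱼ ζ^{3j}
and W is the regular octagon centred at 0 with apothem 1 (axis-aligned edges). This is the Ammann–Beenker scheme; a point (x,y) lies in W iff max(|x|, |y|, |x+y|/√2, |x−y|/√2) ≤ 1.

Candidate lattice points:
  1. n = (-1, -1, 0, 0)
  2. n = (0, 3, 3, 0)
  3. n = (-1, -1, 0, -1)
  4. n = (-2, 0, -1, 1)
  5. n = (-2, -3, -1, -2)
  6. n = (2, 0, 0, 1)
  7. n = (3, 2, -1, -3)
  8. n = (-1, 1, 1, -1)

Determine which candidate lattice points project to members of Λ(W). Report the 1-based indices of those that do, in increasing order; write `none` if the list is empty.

π⊥(n) = n₀ + n₁ζ³ + n₂ζ⁶ + n₃ζ⁹ where ζ = e^{iπ/4}.
#1 (-1, -1, 0, 0): internal (-0.2929, -0.7071); octagon support 0.7071 vs apothem 1 → ∈ W
#2 (0, 3, 3, 0): internal (-2.1213, -0.8787); octagon support 2.1213 vs apothem 1 → ∉ W
#3 (-1, -1, 0, -1): internal (-1.0000, -1.4142); octagon support 1.7071 vs apothem 1 → ∉ W
#4 (-2, 0, -1, 1): internal (-1.2929, 1.7071); octagon support 2.1213 vs apothem 1 → ∉ W
#5 (-2, -3, -1, -2): internal (-1.2929, -2.5355); octagon support 2.7071 vs apothem 1 → ∉ W
#6 (2, 0, 0, 1): internal (2.7071, 0.7071); octagon support 2.7071 vs apothem 1 → ∉ W
#7 (3, 2, -1, -3): internal (-0.5355, 0.2929); octagon support 0.5858 vs apothem 1 → ∈ W
#8 (-1, 1, 1, -1): internal (-2.4142, -1.0000); octagon support 2.4142 vs apothem 1 → ∉ W

1, 7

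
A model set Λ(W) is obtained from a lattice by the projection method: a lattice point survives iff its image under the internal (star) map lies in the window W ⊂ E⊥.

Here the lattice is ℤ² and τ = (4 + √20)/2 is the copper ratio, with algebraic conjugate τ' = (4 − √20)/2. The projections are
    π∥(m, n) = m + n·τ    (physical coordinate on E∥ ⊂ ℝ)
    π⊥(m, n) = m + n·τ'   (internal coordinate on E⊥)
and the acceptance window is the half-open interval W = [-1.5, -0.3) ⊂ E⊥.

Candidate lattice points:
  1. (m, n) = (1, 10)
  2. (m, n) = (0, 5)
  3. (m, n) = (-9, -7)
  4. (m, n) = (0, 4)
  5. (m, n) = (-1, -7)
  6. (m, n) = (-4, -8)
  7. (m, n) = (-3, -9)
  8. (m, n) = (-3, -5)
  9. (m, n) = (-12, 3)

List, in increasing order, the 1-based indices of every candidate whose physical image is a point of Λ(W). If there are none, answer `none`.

1, 2, 4, 7

τ' = (4−√20)/2 ≈ -0.236068.
candidate 1: (m,n)=(1,10) → π∥ = 1+10·τ ≈ 43.360680, π⊥ = 1+10·τ' ≈ -1.360680 ∈ [-1.5, -0.3) ⇒ IN Λ
candidate 2: (m,n)=(0,5) → π∥ = 0+5·τ ≈ 21.180340, π⊥ = 0+5·τ' ≈ -1.180340 ∈ [-1.5, -0.3) ⇒ IN Λ
candidate 3: (m,n)=(-9,-7) → π∥ = -9-7·τ ≈ -38.652476, π⊥ = -9-7·τ' ≈ -7.347524 ∉ [-1.5, -0.3) ⇒ out
candidate 4: (m,n)=(0,4) → π∥ = 0+4·τ ≈ 16.944272, π⊥ = 0+4·τ' ≈ -0.944272 ∈ [-1.5, -0.3) ⇒ IN Λ
candidate 5: (m,n)=(-1,-7) → π∥ = -1-7·τ ≈ -30.652476, π⊥ = -1-7·τ' ≈ 0.652476 ∉ [-1.5, -0.3) ⇒ out
candidate 6: (m,n)=(-4,-8) → π∥ = -4-8·τ ≈ -37.888544, π⊥ = -4-8·τ' ≈ -2.111456 ∉ [-1.5, -0.3) ⇒ out
candidate 7: (m,n)=(-3,-9) → π∥ = -3-9·τ ≈ -41.124612, π⊥ = -3-9·τ' ≈ -0.875388 ∈ [-1.5, -0.3) ⇒ IN Λ
candidate 8: (m,n)=(-3,-5) → π∥ = -3-5·τ ≈ -24.180340, π⊥ = -3-5·τ' ≈ -1.819660 ∉ [-1.5, -0.3) ⇒ out
candidate 9: (m,n)=(-12,3) → π∥ = -12+3·τ ≈ 0.708204, π⊥ = -12+3·τ' ≈ -12.708204 ∉ [-1.5, -0.3) ⇒ out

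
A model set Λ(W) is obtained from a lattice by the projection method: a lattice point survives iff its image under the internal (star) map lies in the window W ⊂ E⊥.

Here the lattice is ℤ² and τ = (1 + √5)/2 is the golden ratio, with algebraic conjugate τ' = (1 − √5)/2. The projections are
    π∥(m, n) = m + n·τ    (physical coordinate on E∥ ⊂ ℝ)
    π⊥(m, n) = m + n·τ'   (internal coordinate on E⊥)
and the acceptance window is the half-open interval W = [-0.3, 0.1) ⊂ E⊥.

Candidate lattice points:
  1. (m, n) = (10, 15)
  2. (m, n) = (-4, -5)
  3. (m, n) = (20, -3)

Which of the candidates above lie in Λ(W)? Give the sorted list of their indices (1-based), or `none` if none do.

none

Numerically τ ≈ 1.61803 and τ' = −1/τ ≈ -0.61803.
#1 (10,15): internal coord 10 + (15)·τ' = +0.72949; +0.72949 ∉ [-0.3, 0.1) → out
#2 (-4,-5): internal coord -4 + (-5)·τ' = -0.90983; -0.90983 ∉ [-0.3, 0.1) → out
#3 (20,-3): internal coord 20 + (-3)·τ' = +21.85410; +21.85410 ∉ [-0.3, 0.1) → out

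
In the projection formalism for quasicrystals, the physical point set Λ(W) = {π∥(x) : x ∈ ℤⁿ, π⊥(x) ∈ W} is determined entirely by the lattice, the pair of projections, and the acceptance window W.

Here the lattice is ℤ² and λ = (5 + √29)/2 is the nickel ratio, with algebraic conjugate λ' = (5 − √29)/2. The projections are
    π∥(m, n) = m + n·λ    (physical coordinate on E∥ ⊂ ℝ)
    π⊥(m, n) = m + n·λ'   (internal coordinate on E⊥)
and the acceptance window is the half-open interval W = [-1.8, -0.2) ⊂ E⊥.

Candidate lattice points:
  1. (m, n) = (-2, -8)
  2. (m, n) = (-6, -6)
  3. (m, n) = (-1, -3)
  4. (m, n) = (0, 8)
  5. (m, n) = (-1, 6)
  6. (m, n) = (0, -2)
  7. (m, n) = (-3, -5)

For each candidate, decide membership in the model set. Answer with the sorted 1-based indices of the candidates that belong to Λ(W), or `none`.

λ' = (5−√29)/2 ≈ -0.19258.
#1 (-2,-8): internal coord -2 + (-8)·λ' = -0.45934; -0.45934 ∈ [-1.8, -0.2) → IN Λ
#2 (-6,-6): internal coord -6 + (-6)·λ' = -4.84451; -4.84451 ∉ [-1.8, -0.2) → out
#3 (-1,-3): internal coord -1 + (-3)·λ' = -0.42225; -0.42225 ∈ [-1.8, -0.2) → IN Λ
#4 (0,8): internal coord 0 + (8)·λ' = -1.54066; -1.54066 ∈ [-1.8, -0.2) → IN Λ
#5 (-1,6): internal coord -1 + (6)·λ' = -2.15549; -2.15549 ∉ [-1.8, -0.2) → out
#6 (0,-2): internal coord 0 + (-2)·λ' = +0.38516; +0.38516 ∉ [-1.8, -0.2) → out
#7 (-3,-5): internal coord -3 + (-5)·λ' = -2.03709; -2.03709 ∉ [-1.8, -0.2) → out

1, 3, 4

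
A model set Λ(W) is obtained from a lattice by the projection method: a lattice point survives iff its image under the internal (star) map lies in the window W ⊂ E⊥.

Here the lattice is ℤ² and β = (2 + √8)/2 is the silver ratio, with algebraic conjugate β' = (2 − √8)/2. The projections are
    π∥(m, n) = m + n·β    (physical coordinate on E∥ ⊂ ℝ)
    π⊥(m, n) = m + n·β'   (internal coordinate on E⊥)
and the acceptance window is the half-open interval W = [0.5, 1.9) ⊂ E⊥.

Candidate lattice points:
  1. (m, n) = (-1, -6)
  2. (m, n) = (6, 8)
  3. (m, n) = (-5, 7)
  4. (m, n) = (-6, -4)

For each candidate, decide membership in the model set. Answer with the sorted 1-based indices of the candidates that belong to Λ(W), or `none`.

Numerically β ≈ 2.414214 and β' = −1/β ≈ -0.414214.
[1] lift (-1,-6): star map gives 1.485281; window check 0.5 ≤ 1.485281 < 1.9 is true → IN Λ
[2] lift (6,8): star map gives 2.686292; window check 0.5 ≤ 2.686292 < 1.9 is false → out
[3] lift (-5,7): star map gives -7.899495; window check 0.5 ≤ -7.899495 < 1.9 is false → out
[4] lift (-6,-4): star map gives -4.343146; window check 0.5 ≤ -4.343146 < 1.9 is false → out

1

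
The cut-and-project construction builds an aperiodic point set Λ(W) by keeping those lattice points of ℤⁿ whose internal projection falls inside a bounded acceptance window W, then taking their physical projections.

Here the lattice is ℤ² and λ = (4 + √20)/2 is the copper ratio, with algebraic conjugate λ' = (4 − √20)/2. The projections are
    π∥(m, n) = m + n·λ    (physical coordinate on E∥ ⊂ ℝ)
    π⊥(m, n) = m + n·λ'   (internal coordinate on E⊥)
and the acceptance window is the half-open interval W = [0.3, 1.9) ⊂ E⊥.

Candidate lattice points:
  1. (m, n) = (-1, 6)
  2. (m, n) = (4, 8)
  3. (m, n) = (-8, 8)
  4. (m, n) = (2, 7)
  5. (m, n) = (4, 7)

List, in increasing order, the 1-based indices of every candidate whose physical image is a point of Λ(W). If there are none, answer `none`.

λ' = (4−√20)/2 ≈ -0.23607.
[1] lift (-1,6): star map gives -2.41641; window check 0.3 ≤ -2.41641 < 1.9 is false → out
[2] lift (4,8): star map gives 2.11146; window check 0.3 ≤ 2.11146 < 1.9 is false → out
[3] lift (-8,8): star map gives -9.88854; window check 0.3 ≤ -9.88854 < 1.9 is false → out
[4] lift (2,7): star map gives 0.34752; window check 0.3 ≤ 0.34752 < 1.9 is true → IN Λ
[5] lift (4,7): star map gives 2.34752; window check 0.3 ≤ 2.34752 < 1.9 is false → out

4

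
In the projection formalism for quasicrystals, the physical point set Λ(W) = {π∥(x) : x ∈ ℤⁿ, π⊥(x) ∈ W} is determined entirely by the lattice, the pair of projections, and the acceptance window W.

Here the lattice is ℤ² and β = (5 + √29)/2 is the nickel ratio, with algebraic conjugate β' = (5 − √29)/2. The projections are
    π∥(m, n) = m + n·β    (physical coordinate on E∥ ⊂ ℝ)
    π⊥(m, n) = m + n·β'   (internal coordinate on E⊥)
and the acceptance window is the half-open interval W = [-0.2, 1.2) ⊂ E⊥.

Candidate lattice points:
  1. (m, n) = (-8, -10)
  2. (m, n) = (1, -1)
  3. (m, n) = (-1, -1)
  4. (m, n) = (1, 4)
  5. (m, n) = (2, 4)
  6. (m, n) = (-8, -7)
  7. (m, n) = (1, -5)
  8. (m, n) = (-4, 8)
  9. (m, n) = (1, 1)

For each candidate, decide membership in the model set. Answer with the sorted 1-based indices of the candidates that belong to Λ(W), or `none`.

Numerically β ≈ 5.19258 and β' = −1/β ≈ -0.19258.
#1 (-8,-10): internal coord -8 + (-10)·β' = -6.07418; -6.07418 ∉ [-0.2, 1.2) → out
#2 (1,-1): internal coord 1 + (-1)·β' = +1.19258; +1.19258 ∈ [-0.2, 1.2) → IN Λ
#3 (-1,-1): internal coord -1 + (-1)·β' = -0.80742; -0.80742 ∉ [-0.2, 1.2) → out
#4 (1,4): internal coord 1 + (4)·β' = +0.22967; +0.22967 ∈ [-0.2, 1.2) → IN Λ
#5 (2,4): internal coord 2 + (4)·β' = +1.22967; +1.22967 ∉ [-0.2, 1.2) → out
#6 (-8,-7): internal coord -8 + (-7)·β' = -6.65192; -6.65192 ∉ [-0.2, 1.2) → out
#7 (1,-5): internal coord 1 + (-5)·β' = +1.96291; +1.96291 ∉ [-0.2, 1.2) → out
#8 (-4,8): internal coord -4 + (8)·β' = -5.54066; -5.54066 ∉ [-0.2, 1.2) → out
#9 (1,1): internal coord 1 + (1)·β' = +0.80742; +0.80742 ∈ [-0.2, 1.2) → IN Λ

2, 4, 9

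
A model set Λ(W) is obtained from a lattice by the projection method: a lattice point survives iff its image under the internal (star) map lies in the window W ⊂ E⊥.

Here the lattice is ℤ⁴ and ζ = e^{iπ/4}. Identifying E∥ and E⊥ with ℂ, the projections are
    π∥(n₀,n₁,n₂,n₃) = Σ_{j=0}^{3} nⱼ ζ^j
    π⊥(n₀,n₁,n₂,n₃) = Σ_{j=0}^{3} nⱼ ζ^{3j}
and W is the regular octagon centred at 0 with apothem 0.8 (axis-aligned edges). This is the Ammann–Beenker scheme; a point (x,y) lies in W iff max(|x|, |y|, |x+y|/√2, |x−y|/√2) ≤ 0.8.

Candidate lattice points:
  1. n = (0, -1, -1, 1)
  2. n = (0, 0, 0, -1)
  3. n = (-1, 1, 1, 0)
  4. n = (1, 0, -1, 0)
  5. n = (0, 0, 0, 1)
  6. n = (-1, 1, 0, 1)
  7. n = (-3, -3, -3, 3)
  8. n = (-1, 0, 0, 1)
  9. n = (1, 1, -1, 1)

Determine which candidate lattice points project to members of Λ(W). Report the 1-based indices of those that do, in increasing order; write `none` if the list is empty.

With ζ = e^{iπ/4} the internal vectors are ζ^0,ζ^3,ζ^6,ζ^9.
candidate 1: n = (0, -1, -1, 1) → π⊥ ≈ (+1.414214, +1.000000); max(|x|,|y|,|x±y|/√2) = 1.707107 > 0.8 ⇒ ∉ W
candidate 2: n = (0, 0, 0, -1) → π⊥ ≈ (-0.707107, -0.707107); max(|x|,|y|,|x±y|/√2) = 1.000000 > 0.8 ⇒ ∉ W
candidate 3: n = (-1, 1, 1, 0) → π⊥ ≈ (-1.707107, -0.292893); max(|x|,|y|,|x±y|/√2) = 1.707107 > 0.8 ⇒ ∉ W
candidate 4: n = (1, 0, -1, 0) → π⊥ ≈ (+1.000000, +1.000000); max(|x|,|y|,|x±y|/√2) = 1.414214 > 0.8 ⇒ ∉ W
candidate 5: n = (0, 0, 0, 1) → π⊥ ≈ (+0.707107, +0.707107); max(|x|,|y|,|x±y|/√2) = 1.000000 > 0.8 ⇒ ∉ W
candidate 6: n = (-1, 1, 0, 1) → π⊥ ≈ (-1.000000, +1.414214); max(|x|,|y|,|x±y|/√2) = 1.707107 > 0.8 ⇒ ∉ W
candidate 7: n = (-3, -3, -3, 3) → π⊥ ≈ (+1.242641, +3.000000); max(|x|,|y|,|x±y|/√2) = 3.000000 > 0.8 ⇒ ∉ W
candidate 8: n = (-1, 0, 0, 1) → π⊥ ≈ (-0.292893, +0.707107); max(|x|,|y|,|x±y|/√2) = 0.707107 ≤ 0.8 ⇒ ∈ W
candidate 9: n = (1, 1, -1, 1) → π⊥ ≈ (+1.000000, +2.414214); max(|x|,|y|,|x±y|/√2) = 2.414214 > 0.8 ⇒ ∉ W

8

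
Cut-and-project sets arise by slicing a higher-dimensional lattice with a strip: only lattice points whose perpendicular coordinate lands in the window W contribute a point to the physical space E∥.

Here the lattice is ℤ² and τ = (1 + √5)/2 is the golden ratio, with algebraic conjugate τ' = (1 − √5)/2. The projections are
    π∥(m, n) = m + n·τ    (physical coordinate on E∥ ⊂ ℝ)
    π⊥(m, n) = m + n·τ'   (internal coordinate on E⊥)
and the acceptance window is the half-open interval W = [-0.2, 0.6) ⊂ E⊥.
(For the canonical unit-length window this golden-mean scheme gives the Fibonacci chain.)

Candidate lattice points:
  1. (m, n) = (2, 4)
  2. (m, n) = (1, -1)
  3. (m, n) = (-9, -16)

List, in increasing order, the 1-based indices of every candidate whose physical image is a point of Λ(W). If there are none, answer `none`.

τ' = (1−√5)/2 ≈ -0.6180.
#1 (2,4): internal coord 2 + (4)·τ' = -0.4721; -0.4721 ∉ [-0.2, 0.6) → out
#2 (1,-1): internal coord 1 + (-1)·τ' = +1.6180; +1.6180 ∉ [-0.2, 0.6) → out
#3 (-9,-16): internal coord -9 + (-16)·τ' = +0.8885; +0.8885 ∉ [-0.2, 0.6) → out

none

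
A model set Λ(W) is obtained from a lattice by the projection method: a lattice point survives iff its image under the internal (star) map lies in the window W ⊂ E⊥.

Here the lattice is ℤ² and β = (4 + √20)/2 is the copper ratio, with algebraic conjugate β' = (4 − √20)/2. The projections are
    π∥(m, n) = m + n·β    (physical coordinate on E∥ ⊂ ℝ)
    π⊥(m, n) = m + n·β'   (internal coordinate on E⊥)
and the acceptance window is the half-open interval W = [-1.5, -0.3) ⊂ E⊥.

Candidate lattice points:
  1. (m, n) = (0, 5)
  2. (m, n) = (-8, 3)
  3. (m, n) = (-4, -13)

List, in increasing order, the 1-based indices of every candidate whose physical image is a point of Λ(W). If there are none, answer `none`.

Compute β' = (4−√20)/2 = -0.236068, so π⊥(m,n) = m -0.236068·n.
[1] lift (0,5): star map gives -1.180340; window check -1.5 ≤ -1.180340 < -0.3 is true → IN Λ
[2] lift (-8,3): star map gives -8.708204; window check -1.5 ≤ -8.708204 < -0.3 is false → out
[3] lift (-4,-13): star map gives -0.931116; window check -1.5 ≤ -0.931116 < -0.3 is true → IN Λ

1, 3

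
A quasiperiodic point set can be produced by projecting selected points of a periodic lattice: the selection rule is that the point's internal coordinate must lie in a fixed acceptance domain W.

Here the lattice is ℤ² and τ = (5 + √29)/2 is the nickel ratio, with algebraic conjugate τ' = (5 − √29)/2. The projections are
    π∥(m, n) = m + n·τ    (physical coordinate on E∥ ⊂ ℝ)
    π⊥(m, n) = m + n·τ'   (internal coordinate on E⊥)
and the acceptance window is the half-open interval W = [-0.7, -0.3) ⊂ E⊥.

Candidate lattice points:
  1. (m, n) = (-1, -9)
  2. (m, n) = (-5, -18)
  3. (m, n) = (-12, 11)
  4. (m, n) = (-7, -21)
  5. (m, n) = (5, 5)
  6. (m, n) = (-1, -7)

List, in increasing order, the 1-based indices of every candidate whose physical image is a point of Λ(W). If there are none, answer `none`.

none

τ' = (5−√29)/2 ≈ -0.192582.
candidate 1: (m,n)=(-1,-9) → π∥ = -1-9·τ ≈ -47.733242, π⊥ = -1-9·τ' ≈ 0.733242 ∉ [-0.7, -0.3) ⇒ out
candidate 2: (m,n)=(-5,-18) → π∥ = -5-18·τ ≈ -98.466483, π⊥ = -5-18·τ' ≈ -1.533517 ∉ [-0.7, -0.3) ⇒ out
candidate 3: (m,n)=(-12,11) → π∥ = -12+11·τ ≈ 45.118406, π⊥ = -12+11·τ' ≈ -14.118406 ∉ [-0.7, -0.3) ⇒ out
candidate 4: (m,n)=(-7,-21) → π∥ = -7-21·τ ≈ -116.044230, π⊥ = -7-21·τ' ≈ -2.955770 ∉ [-0.7, -0.3) ⇒ out
candidate 5: (m,n)=(5,5) → π∥ = 5+5·τ ≈ 30.962912, π⊥ = 5+5·τ' ≈ 4.037088 ∉ [-0.7, -0.3) ⇒ out
candidate 6: (m,n)=(-1,-7) → π∥ = -1-7·τ ≈ -37.348077, π⊥ = -1-7·τ' ≈ 0.348077 ∉ [-0.7, -0.3) ⇒ out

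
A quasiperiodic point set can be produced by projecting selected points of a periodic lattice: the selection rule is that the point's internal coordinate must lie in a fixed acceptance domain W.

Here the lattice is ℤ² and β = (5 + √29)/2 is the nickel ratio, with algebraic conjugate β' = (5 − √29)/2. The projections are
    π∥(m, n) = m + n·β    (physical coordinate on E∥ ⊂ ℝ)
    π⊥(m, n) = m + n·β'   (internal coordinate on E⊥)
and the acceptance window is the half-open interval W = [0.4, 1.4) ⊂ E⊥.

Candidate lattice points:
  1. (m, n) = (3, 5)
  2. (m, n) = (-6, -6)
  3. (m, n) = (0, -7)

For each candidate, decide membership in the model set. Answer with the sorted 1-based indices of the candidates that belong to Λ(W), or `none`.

3

β' = (5−√29)/2 ≈ -0.19258.
#1 (3,5): internal coord 3 + (5)·β' = +2.03709; +2.03709 ∉ [0.4, 1.4) → out
#2 (-6,-6): internal coord -6 + (-6)·β' = -4.84451; -4.84451 ∉ [0.4, 1.4) → out
#3 (0,-7): internal coord 0 + (-7)·β' = +1.34808; +1.34808 ∈ [0.4, 1.4) → IN Λ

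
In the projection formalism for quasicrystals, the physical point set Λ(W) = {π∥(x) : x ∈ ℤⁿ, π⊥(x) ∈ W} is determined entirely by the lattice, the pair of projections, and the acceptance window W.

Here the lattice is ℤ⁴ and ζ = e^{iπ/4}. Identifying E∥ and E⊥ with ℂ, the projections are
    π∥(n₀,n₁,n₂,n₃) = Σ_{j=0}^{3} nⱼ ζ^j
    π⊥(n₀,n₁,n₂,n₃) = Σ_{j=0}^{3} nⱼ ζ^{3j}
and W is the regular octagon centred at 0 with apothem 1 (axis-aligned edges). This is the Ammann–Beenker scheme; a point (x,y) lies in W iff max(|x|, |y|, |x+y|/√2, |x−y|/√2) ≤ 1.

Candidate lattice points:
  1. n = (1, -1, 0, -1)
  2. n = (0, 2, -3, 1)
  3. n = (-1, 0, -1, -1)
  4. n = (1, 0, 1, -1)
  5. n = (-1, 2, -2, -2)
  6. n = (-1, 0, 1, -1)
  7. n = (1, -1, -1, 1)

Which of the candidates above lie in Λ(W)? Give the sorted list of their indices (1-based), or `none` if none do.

Internal map: ζ^{3j} for j=0..3 gives (1,0), (−√2/2,√2/2), (0,−1), (√2/2,√2/2).
candidate 1: n = (1, -1, 0, -1) → π⊥ ≈ (+1.000000, -1.414214); max(|x|,|y|,|x±y|/√2) = 1.707107 > 1 ⇒ ∉ W
candidate 2: n = (0, 2, -3, 1) → π⊥ ≈ (-0.707107, +5.121320); max(|x|,|y|,|x±y|/√2) = 5.121320 > 1 ⇒ ∉ W
candidate 3: n = (-1, 0, -1, -1) → π⊥ ≈ (-1.707107, +0.292893); max(|x|,|y|,|x±y|/√2) = 1.707107 > 1 ⇒ ∉ W
candidate 4: n = (1, 0, 1, -1) → π⊥ ≈ (+0.292893, -1.707107); max(|x|,|y|,|x±y|/√2) = 1.707107 > 1 ⇒ ∉ W
candidate 5: n = (-1, 2, -2, -2) → π⊥ ≈ (-3.828427, +2.000000); max(|x|,|y|,|x±y|/√2) = 4.121320 > 1 ⇒ ∉ W
candidate 6: n = (-1, 0, 1, -1) → π⊥ ≈ (-1.707107, -1.707107); max(|x|,|y|,|x±y|/√2) = 2.414214 > 1 ⇒ ∉ W
candidate 7: n = (1, -1, -1, 1) → π⊥ ≈ (+2.414214, +1.000000); max(|x|,|y|,|x±y|/√2) = 2.414214 > 1 ⇒ ∉ W

none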